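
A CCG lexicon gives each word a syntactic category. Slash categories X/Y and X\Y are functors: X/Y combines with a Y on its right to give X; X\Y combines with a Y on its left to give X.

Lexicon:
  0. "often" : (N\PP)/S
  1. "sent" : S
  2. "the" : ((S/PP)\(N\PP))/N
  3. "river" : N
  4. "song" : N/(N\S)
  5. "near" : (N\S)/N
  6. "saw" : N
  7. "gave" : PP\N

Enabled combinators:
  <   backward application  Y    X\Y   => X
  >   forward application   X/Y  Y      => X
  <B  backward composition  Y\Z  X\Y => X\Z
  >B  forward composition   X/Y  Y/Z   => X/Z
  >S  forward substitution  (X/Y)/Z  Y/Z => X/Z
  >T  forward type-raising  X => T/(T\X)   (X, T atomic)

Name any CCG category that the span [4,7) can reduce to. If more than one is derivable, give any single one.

[0,8] S   >
  [0,4] S/PP   <
    [0,2] N\PP   >
      [0,1] "often" : (N\PP)/S
      [1,2] "sent" : S
    [2,4] (S/PP)\(N\PP)   >
      [2,3] "the" : ((S/PP)\(N\PP))/N
      [3,4] "river" : N
  [4,8] PP   <
    [4,7] N   >
      [4,5] "song" : N/(N\S)
      [5,7] N\S   >
        [5,6] "near" : (N\S)/N
        [6,7] "saw" : N
    [7,8] "gave" : PP\N

N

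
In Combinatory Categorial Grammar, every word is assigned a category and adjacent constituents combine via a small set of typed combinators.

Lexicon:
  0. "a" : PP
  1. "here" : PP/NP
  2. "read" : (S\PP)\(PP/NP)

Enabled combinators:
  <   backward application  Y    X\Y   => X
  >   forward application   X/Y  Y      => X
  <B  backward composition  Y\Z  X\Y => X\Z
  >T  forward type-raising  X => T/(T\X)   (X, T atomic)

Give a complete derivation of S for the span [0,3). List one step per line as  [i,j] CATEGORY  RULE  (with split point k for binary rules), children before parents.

[0,3] S   >
  [0,1] S/(S\PP)   >T
    [0,1] "a" : PP
  [1,3] S\PP   <
    [1,2] "here" : PP/NP
    [2,3] "read" : (S\PP)\(PP/NP)

[0,1] PP  lex  "a"
[0,1] S/(S\PP)  >T
[1,2] PP/NP  lex  "here"
[2,3] (S\PP)\(PP/NP)  lex  "read"
[1,3] S\PP  <  k=2
[0,3] S  >  k=1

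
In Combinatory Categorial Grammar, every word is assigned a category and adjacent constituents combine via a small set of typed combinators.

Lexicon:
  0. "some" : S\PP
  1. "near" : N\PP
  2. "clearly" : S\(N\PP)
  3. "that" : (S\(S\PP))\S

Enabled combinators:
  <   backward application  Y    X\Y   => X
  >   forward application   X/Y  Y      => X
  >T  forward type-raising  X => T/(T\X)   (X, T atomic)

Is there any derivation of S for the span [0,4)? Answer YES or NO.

YES

[0,4] S   <
  [0,1] "some" : S\PP
  [1,4] S\(S\PP)   <
    [1,3] S   <
      [1,2] "near" : N\PP
      [2,3] "clearly" : S\(N\PP)
    [3,4] "that" : (S\(S\PP))\S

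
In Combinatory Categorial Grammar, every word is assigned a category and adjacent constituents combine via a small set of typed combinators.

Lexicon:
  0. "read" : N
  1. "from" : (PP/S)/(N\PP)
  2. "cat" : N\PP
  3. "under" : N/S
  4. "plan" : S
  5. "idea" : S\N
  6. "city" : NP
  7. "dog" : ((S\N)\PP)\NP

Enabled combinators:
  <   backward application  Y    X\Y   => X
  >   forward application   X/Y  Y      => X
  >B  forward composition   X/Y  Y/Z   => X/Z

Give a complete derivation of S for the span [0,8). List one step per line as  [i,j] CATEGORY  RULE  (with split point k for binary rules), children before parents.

[0,8] S   <
  [0,1] "read" : N
  [1,8] S\N   <
    [1,6] PP   >
      [1,3] PP/S   >
        [1,2] "from" : (PP/S)/(N\PP)
        [2,3] "cat" : N\PP
      [3,6] S   <
        [3,5] N   >
          [3,4] "under" : N/S
          [4,5] "plan" : S
        [5,6] "idea" : S\N
    [6,8] (S\N)\PP   <
      [6,7] "city" : NP
      [7,8] "dog" : ((S\N)\PP)\NP

[0,1] N  lex  "read"
[1,2] (PP/S)/(N\PP)  lex  "from"
[2,3] N\PP  lex  "cat"
[1,3] PP/S  >  k=2
[3,4] N/S  lex  "under"
[4,5] S  lex  "plan"
[3,5] N  >  k=4
[5,6] S\N  lex  "idea"
[3,6] S  <  k=5
[1,6] PP  >  k=3
[6,7] NP  lex  "city"
[7,8] ((S\N)\PP)\NP  lex  "dog"
[6,8] (S\N)\PP  <  k=7
[1,8] S\N  <  k=6
[0,8] S  <  k=1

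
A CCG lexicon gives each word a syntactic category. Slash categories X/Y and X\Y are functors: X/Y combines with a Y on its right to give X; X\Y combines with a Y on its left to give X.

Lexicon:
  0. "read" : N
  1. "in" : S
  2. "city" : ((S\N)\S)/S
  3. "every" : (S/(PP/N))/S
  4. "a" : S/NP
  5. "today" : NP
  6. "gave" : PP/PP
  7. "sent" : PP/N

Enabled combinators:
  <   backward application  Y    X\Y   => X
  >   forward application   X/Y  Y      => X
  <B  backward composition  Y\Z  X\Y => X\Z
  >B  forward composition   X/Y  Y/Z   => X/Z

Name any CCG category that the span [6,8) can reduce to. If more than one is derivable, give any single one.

PP/N

[0,8] S   <
  [0,1] "read" : N
  [1,8] S\N   <
    [1,2] "in" : S
    [2,8] (S\N)\S   >
      [2,3] "city" : ((S\N)\S)/S
      [3,8] S   >
        [3,6] S/(PP/N)   >
          [3,4] "every" : (S/(PP/N))/S
          [4,6] S   >
            [4,5] "a" : S/NP
            [5,6] "today" : NP
        [6,8] PP/N   >B
          [6,7] "gave" : PP/PP
          [7,8] "sent" : PP/N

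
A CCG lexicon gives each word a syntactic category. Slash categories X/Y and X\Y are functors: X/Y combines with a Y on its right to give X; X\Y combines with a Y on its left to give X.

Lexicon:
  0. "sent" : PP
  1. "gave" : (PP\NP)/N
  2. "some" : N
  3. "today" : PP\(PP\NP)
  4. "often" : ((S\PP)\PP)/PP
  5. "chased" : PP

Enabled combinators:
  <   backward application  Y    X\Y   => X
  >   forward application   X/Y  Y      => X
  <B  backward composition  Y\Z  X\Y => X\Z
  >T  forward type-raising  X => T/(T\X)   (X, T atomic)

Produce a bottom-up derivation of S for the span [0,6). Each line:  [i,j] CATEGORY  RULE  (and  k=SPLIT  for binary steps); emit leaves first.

[0,6] S   <
  [0,1] "sent" : PP
  [1,6] S\PP   <
    [1,4] PP   <
      [1,3] PP\NP   >
        [1,2] "gave" : (PP\NP)/N
        [2,3] "some" : N
      [3,4] "today" : PP\(PP\NP)
    [4,6] (S\PP)\PP   >
      [4,5] "often" : ((S\PP)\PP)/PP
      [5,6] "chased" : PP

[0,1] PP  lex  "sent"
[1,2] (PP\NP)/N  lex  "gave"
[2,3] N  lex  "some"
[1,3] PP\NP  >  k=2
[3,4] PP\(PP\NP)  lex  "today"
[1,4] PP  <  k=3
[4,5] ((S\PP)\PP)/PP  lex  "often"
[5,6] PP  lex  "chased"
[4,6] (S\PP)\PP  >  k=5
[1,6] S\PP  <  k=4
[0,6] S  <  k=1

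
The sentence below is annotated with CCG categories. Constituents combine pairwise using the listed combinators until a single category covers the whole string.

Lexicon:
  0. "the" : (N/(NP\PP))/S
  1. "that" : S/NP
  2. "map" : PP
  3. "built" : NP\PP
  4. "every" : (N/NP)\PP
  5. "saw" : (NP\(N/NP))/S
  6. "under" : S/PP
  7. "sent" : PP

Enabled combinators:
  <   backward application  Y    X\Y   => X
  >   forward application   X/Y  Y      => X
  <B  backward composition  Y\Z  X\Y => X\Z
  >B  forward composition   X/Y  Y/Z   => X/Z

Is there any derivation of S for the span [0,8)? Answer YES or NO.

NO

(N/(NP\PP))/S S/NP PP NP\PP (N/NP)\PP (NP\(N/NP))/S S/PP PP
CKY chart[0,8] = {N}; S ∉ chart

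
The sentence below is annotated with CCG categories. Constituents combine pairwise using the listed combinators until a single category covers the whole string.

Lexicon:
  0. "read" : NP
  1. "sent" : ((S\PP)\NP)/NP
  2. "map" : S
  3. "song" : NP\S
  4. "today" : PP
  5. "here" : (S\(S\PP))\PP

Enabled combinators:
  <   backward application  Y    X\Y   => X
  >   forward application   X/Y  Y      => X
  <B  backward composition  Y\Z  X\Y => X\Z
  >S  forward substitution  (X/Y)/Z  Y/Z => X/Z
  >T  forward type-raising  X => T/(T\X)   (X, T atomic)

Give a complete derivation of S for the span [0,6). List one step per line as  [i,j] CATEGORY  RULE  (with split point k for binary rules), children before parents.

[0,1] NP  lex  "read"
[1,2] ((S\PP)\NP)/NP  lex  "sent"
[2,3] S  lex  "map"
[2,3] NP/(NP\S)  >T
[3,4] NP\S  lex  "song"
[2,4] NP  >  k=3
[1,4] (S\PP)\NP  >  k=2
[0,4] S\PP  <  k=1
[4,5] PP  lex  "today"
[5,6] (S\(S\PP))\PP  lex  "here"
[4,6] S\(S\PP)  <  k=5
[0,6] S  <  k=4

[0,6] S   <
  [0,4] S\PP   <
    [0,1] "read" : NP
    [1,4] (S\PP)\NP   >
      [1,2] "sent" : ((S\PP)\NP)/NP
      [2,4] NP   >
        [2,3] NP/(NP\S)   >T
          [2,3] "map" : S
        [3,4] "song" : NP\S
  [4,6] S\(S\PP)   <
    [4,5] "today" : PP
    [5,6] "here" : (S\(S\PP))\PP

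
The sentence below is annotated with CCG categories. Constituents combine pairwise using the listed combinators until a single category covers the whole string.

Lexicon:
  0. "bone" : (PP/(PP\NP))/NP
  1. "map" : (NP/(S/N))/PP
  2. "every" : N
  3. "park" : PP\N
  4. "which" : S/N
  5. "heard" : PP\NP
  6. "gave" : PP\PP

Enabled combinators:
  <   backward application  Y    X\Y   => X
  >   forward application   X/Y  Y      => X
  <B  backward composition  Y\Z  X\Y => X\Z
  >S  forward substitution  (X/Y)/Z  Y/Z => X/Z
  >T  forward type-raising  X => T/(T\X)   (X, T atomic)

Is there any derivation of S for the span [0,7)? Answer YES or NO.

NO

(PP/(PP\NP))/NP (NP/(S/N))/PP N PP\N S/N PP\NP PP\PP
CKY chart[0,7] = {N/(N\PP), NP/(NP\PP), PP, PP/(PP\PP), S/(S\PP)}; S ∉ chart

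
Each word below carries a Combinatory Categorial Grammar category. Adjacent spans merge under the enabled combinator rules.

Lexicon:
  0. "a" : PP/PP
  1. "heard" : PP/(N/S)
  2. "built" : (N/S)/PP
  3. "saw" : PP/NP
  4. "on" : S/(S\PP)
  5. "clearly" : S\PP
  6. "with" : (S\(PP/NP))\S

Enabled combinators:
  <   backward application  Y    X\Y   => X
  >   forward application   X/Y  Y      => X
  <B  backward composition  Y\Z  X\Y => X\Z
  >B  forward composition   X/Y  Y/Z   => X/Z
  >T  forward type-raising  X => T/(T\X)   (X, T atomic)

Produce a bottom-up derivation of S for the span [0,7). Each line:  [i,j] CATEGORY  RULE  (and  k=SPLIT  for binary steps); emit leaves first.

[0,1] PP/PP  lex  "a"
[1,2] PP/(N/S)  lex  "heard"
[2,3] (N/S)/PP  lex  "built"
[1,3] PP/PP  >B  k=2
[0,3] PP/PP  >B  k=1
[3,4] PP/NP  lex  "saw"
[0,4] PP/NP  >B  k=3
[4,5] S/(S\PP)  lex  "on"
[5,6] S\PP  lex  "clearly"
[4,6] S  >  k=5
[6,7] (S\(PP/NP))\S  lex  "with"
[4,7] S\(PP/NP)  <  k=6
[0,7] S  <  k=4

[0,7] S   <
  [0,4] PP/NP   >B
    [0,3] PP/PP   >B
      [0,1] "a" : PP/PP
      [1,3] PP/PP   >B
        [1,2] "heard" : PP/(N/S)
        [2,3] "built" : (N/S)/PP
    [3,4] "saw" : PP/NP
  [4,7] S\(PP/NP)   <
    [4,6] S   >
      [4,5] "on" : S/(S\PP)
      [5,6] "clearly" : S\PP
    [6,7] "with" : (S\(PP/NP))\S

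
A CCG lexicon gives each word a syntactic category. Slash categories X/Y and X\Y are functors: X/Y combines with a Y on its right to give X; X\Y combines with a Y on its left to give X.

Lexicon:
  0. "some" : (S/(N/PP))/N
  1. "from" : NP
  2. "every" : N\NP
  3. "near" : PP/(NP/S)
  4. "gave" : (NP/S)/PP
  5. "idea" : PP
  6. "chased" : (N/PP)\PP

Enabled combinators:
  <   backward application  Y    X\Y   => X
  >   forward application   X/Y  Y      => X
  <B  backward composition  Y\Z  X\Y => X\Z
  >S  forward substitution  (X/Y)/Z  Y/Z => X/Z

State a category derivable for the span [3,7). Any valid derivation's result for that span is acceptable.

N/PP

[0,7] S   >
  [0,3] S/(N/PP)   >
    [0,1] "some" : (S/(N/PP))/N
    [1,3] N   <
      [1,2] "from" : NP
      [2,3] "every" : N\NP
  [3,7] N/PP   <
    [3,6] PP   >
      [3,4] "near" : PP/(NP/S)
      [4,6] NP/S   >
        [4,5] "gave" : (NP/S)/PP
        [5,6] "idea" : PP
    [6,7] "chased" : (N/PP)\PP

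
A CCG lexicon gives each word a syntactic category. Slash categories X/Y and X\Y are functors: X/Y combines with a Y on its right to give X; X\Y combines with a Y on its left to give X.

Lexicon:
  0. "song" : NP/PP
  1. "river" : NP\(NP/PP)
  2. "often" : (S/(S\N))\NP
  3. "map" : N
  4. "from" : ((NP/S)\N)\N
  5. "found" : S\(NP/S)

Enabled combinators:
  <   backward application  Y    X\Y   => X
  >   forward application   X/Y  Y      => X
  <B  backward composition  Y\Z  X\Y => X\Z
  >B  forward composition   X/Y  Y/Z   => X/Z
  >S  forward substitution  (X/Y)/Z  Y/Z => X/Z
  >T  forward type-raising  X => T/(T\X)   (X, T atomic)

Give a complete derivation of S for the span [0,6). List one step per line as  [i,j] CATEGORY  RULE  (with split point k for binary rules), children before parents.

[0,6] S   >
  [0,3] S/(S\N)   <
    [0,2] NP   <
      [0,1] "song" : NP/PP
      [1,2] "river" : NP\(NP/PP)
    [2,3] "often" : (S/(S\N))\NP
  [3,6] S\N   <B
    [3,5] (NP/S)\N   <
      [3,4] "map" : N
      [4,5] "from" : ((NP/S)\N)\N
    [5,6] "found" : S\(NP/S)

[0,1] NP/PP  lex  "song"
[1,2] NP\(NP/PP)  lex  "river"
[0,2] NP  <  k=1
[2,3] (S/(S\N))\NP  lex  "often"
[0,3] S/(S\N)  <  k=2
[3,4] N  lex  "map"
[4,5] ((NP/S)\N)\N  lex  "from"
[3,5] (NP/S)\N  <  k=4
[5,6] S\(NP/S)  lex  "found"
[3,6] S\N  <B  k=5
[0,6] S  >  k=3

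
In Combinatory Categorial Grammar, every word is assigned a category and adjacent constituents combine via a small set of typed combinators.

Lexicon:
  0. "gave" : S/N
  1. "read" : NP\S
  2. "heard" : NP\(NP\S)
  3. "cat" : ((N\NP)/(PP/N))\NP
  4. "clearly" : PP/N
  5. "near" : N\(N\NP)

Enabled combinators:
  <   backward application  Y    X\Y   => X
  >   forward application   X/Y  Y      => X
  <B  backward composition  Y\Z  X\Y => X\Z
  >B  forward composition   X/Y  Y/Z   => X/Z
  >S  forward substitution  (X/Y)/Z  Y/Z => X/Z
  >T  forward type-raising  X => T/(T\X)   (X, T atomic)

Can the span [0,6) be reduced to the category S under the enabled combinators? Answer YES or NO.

YES

[0,6] S   >
  [0,1] "gave" : S/N
  [1,6] N   <
    [1,5] N\NP   >
      [1,4] (N\NP)/(PP/N)   <
        [1,3] NP   <
          [1,2] "read" : NP\S
          [2,3] "heard" : NP\(NP\S)
        [3,4] "cat" : ((N\NP)/(PP/N))\NP
      [4,5] "clearly" : PP/N
    [5,6] "near" : N\(N\NP)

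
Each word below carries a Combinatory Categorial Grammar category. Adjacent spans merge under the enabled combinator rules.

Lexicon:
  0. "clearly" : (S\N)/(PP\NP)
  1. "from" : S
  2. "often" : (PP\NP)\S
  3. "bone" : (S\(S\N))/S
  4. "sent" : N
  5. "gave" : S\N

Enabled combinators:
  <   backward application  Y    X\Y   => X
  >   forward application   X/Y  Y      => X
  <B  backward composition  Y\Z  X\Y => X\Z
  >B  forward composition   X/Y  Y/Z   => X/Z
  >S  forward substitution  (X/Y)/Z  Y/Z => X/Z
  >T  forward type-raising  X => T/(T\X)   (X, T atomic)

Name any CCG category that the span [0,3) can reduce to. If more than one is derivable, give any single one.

S\N

[0,6] S   <
  [0,3] S\N   >
    [0,1] "clearly" : (S\N)/(PP\NP)
    [1,3] PP\NP   <
      [1,2] "from" : S
      [2,3] "often" : (PP\NP)\S
  [3,6] S\(S\N)   >
    [3,4] "bone" : (S\(S\N))/S
    [4,6] S   >
      [4,5] S/(S\N)   >T
        [4,5] "sent" : N
      [5,6] "gave" : S\N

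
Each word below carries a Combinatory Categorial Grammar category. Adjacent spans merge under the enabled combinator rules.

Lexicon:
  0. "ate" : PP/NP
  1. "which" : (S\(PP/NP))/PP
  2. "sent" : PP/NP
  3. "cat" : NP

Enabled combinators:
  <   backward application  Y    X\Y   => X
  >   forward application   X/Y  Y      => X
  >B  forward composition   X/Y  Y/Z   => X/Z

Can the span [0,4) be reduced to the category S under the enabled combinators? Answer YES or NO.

[0,4] S   <
  [0,1] "ate" : PP/NP
  [1,4] S\(PP/NP)   >
    [1,2] "which" : (S\(PP/NP))/PP
    [2,4] PP   >
      [2,3] "sent" : PP/NP
      [3,4] "cat" : NP

YES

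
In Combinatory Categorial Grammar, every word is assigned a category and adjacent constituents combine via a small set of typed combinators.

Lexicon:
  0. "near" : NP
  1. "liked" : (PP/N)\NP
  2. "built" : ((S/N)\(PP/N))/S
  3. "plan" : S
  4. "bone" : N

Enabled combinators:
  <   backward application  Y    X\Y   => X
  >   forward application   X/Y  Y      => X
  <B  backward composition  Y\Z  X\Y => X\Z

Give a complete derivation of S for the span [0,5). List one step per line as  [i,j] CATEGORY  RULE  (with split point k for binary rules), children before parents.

[0,1] NP  lex  "near"
[1,2] (PP/N)\NP  lex  "liked"
[0,2] PP/N  <  k=1
[2,3] ((S/N)\(PP/N))/S  lex  "built"
[3,4] S  lex  "plan"
[2,4] (S/N)\(PP/N)  >  k=3
[0,4] S/N  <  k=2
[4,5] N  lex  "bone"
[0,5] S  >  k=4

[0,5] S   >
  [0,4] S/N   <
    [0,2] PP/N   <
      [0,1] "near" : NP
      [1,2] "liked" : (PP/N)\NP
    [2,4] (S/N)\(PP/N)   >
      [2,3] "built" : ((S/N)\(PP/N))/S
      [3,4] "plan" : S
  [4,5] "bone" : N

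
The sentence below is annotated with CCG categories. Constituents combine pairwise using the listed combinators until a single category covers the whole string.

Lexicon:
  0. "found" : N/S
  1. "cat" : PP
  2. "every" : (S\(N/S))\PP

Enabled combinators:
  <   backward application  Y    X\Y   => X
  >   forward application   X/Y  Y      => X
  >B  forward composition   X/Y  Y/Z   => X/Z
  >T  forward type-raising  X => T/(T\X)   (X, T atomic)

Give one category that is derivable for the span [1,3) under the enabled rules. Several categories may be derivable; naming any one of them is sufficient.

[0,3] S   <
  [0,1] "found" : N/S
  [1,3] S\(N/S)   <
    [1,2] "cat" : PP
    [2,3] "every" : (S\(N/S))\PP

S\(N/S)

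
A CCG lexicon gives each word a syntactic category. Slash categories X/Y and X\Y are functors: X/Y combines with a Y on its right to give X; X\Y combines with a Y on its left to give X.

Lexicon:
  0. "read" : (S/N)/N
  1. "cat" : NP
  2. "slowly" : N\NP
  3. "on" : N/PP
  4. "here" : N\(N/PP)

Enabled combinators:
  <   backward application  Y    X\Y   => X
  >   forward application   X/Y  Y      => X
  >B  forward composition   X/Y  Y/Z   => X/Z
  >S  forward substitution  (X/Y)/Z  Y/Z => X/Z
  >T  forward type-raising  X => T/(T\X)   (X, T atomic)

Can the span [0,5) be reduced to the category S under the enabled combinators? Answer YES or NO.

YES

[0,5] S   >
  [0,3] S/N   >
    [0,1] "read" : (S/N)/N
    [1,3] N   <
      [1,2] "cat" : NP
      [2,3] "slowly" : N\NP
  [3,5] N   <
    [3,4] "on" : N/PP
    [4,5] "here" : N\(N/PP)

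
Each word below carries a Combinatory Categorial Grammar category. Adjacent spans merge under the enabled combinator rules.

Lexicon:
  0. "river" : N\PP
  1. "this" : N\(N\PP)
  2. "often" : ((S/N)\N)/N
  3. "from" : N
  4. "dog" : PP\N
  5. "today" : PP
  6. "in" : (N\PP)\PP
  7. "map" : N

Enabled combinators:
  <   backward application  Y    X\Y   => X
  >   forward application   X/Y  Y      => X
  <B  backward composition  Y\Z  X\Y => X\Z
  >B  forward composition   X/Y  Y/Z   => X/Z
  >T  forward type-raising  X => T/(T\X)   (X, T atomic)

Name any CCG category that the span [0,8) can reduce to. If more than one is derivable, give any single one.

S

[0,8] S   >
  [0,7] S/N   <
    [0,2] N   <
      [0,1] "river" : N\PP
      [1,2] "this" : N\(N\PP)
    [2,7] (S/N)\N   >
      [2,3] "often" : ((S/N)\N)/N
      [3,7] N   <
        [3,5] PP   <
          [3,4] "from" : N
          [4,5] "dog" : PP\N
        [5,7] N\PP   <
          [5,6] "today" : PP
          [6,7] "in" : (N\PP)\PP
  [7,8] "map" : N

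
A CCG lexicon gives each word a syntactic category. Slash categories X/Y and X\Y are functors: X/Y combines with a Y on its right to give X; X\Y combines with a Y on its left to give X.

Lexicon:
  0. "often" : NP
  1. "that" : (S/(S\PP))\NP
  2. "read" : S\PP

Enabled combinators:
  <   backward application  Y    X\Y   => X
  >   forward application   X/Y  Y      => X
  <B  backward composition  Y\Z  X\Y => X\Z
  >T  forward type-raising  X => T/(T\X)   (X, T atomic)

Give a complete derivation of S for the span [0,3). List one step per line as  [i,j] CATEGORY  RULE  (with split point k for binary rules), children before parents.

[0,3] S   >
  [0,2] S/(S\PP)   <
    [0,1] "often" : NP
    [1,2] "that" : (S/(S\PP))\NP
  [2,3] "read" : S\PP

[0,1] NP  lex  "often"
[1,2] (S/(S\PP))\NP  lex  "that"
[0,2] S/(S\PP)  <  k=1
[2,3] S\PP  lex  "read"
[0,3] S  >  k=2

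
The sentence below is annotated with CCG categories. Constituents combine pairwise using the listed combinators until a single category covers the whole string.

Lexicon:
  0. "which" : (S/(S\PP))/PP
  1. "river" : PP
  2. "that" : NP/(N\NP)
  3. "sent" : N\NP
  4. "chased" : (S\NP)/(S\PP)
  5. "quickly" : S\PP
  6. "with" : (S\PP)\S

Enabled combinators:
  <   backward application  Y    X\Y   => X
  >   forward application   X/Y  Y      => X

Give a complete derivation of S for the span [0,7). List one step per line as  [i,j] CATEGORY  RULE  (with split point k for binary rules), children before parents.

[0,7] S   >
  [0,2] S/(S\PP)   >
    [0,1] "which" : (S/(S\PP))/PP
    [1,2] "river" : PP
  [2,7] S\PP   <
    [2,6] S   <
      [2,4] NP   >
        [2,3] "that" : NP/(N\NP)
        [3,4] "sent" : N\NP
      [4,6] S\NP   >
        [4,5] "chased" : (S\NP)/(S\PP)
        [5,6] "quickly" : S\PP
    [6,7] "with" : (S\PP)\S

[0,1] (S/(S\PP))/PP  lex  "which"
[1,2] PP  lex  "river"
[0,2] S/(S\PP)  >  k=1
[2,3] NP/(N\NP)  lex  "that"
[3,4] N\NP  lex  "sent"
[2,4] NP  >  k=3
[4,5] (S\NP)/(S\PP)  lex  "chased"
[5,6] S\PP  lex  "quickly"
[4,6] S\NP  >  k=5
[2,6] S  <  k=4
[6,7] (S\PP)\S  lex  "with"
[2,7] S\PP  <  k=6
[0,7] S  >  k=2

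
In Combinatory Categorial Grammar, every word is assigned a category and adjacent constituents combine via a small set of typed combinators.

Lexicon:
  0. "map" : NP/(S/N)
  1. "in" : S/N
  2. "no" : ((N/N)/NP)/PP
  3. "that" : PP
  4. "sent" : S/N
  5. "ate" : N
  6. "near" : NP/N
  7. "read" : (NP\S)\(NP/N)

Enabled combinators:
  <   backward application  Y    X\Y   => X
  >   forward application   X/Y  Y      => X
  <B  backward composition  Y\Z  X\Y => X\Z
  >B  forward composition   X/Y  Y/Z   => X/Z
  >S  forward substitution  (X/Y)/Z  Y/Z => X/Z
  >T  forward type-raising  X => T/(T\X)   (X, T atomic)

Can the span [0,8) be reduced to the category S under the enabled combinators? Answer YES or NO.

NP/(S/N) S/N ((N/N)/NP)/PP PP S/N N NP/N (NP\S)\(NP/N)
CKY chart[0,8] = {N/(N\NP), NP, NP/(NP\NP), PP/(PP\NP), S/(S\NP)}; S ∉ chart

NO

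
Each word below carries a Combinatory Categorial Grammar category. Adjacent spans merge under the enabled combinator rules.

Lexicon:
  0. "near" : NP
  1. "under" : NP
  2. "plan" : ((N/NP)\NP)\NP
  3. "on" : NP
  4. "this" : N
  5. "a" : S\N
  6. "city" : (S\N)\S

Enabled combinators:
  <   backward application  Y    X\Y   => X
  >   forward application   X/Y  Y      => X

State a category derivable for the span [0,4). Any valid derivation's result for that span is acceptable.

[0,7] S   <
  [0,4] N   >
    [0,3] N/NP   <
      [0,1] "near" : NP
      [1,3] (N/NP)\NP   <
        [1,2] "under" : NP
        [2,3] "plan" : ((N/NP)\NP)\NP
    [3,4] "on" : NP
  [4,7] S\N   <
    [4,6] S   <
      [4,5] "this" : N
      [5,6] "a" : S\N
    [6,7] "city" : (S\N)\S

N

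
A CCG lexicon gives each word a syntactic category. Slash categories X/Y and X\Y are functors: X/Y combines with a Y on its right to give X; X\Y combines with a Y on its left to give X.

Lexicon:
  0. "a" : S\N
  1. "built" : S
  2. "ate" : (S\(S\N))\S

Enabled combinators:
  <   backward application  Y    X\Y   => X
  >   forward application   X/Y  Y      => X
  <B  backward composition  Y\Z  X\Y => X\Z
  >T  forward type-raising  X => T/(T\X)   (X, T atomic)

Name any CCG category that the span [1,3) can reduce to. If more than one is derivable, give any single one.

[0,3] S   <
  [0,1] "a" : S\N
  [1,3] S\(S\N)   <
    [1,2] "built" : S
    [2,3] "ate" : (S\(S\N))\S

S\(S\N)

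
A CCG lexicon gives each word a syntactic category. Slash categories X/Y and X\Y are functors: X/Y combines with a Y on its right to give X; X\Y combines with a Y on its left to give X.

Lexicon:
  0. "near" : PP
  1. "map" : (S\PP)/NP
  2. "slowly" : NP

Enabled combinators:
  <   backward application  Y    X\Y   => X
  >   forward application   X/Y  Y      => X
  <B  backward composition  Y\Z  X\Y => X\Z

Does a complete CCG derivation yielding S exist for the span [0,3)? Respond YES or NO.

YES

[0,3] S   <
  [0,1] "near" : PP
  [1,3] S\PP   >
    [1,2] "map" : (S\PP)/NP
    [2,3] "slowly" : NP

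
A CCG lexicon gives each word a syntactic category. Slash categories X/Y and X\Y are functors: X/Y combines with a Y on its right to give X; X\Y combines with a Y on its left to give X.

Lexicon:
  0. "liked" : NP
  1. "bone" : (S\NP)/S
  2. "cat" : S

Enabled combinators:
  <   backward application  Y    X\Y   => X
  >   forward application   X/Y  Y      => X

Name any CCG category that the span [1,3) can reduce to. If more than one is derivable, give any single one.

[0,3] S   <
  [0,1] "liked" : NP
  [1,3] S\NP   >
    [1,2] "bone" : (S\NP)/S
    [2,3] "cat" : S

S\NP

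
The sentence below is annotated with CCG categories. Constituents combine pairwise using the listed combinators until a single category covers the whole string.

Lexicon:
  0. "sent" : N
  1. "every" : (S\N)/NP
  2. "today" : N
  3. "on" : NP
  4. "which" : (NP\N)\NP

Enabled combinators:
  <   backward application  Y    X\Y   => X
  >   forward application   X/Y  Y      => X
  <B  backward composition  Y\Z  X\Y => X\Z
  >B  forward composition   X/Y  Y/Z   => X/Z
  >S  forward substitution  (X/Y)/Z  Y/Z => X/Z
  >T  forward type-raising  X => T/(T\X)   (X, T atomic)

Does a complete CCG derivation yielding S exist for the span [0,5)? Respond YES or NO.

[0,5] S   >
  [0,1] S/(S\N)   >T
    [0,1] "sent" : N
  [1,5] S\N   >
    [1,2] "every" : (S\N)/NP
    [2,5] NP   <
      [2,3] "today" : N
      [3,5] NP\N   <
        [3,4] "on" : NP
        [4,5] "which" : (NP\N)\NP

YES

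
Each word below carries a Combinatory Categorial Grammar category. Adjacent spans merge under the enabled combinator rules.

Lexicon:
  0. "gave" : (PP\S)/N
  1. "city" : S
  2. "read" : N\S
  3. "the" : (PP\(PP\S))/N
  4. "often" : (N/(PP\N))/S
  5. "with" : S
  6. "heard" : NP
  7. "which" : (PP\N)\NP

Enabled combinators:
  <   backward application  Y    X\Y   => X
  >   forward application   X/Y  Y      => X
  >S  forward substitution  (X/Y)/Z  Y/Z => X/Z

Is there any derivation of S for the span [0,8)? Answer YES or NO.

(PP\S)/N S N\S (PP\(PP\S))/N (N/(PP\N))/S S NP (PP\N)\NP
CKY chart[0,8] = {PP}; S ∉ chart

NO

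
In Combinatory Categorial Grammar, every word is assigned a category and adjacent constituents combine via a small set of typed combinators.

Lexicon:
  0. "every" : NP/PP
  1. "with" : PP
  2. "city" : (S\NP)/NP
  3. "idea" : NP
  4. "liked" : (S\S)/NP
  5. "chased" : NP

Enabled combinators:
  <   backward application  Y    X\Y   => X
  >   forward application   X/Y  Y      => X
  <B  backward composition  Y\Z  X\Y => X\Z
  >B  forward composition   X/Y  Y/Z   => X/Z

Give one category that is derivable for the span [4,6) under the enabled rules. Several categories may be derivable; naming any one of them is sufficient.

S\S

[0,6] S   <
  [0,2] NP   >
    [0,1] "every" : NP/PP
    [1,2] "with" : PP
  [2,6] S\NP   <B
    [2,4] S\NP   >
      [2,3] "city" : (S\NP)/NP
      [3,4] "idea" : NP
    [4,6] S\S   >
      [4,5] "liked" : (S\S)/NP
      [5,6] "chased" : NP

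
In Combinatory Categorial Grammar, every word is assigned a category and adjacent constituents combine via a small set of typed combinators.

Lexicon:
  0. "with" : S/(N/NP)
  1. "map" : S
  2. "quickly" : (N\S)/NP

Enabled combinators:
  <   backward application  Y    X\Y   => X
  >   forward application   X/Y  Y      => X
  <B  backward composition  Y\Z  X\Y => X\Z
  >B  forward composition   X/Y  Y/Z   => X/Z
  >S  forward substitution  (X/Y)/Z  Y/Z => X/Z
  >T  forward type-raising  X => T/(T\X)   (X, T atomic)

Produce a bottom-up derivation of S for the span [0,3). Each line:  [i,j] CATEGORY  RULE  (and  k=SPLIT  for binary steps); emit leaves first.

[0,1] S/(N/NP)  lex  "with"
[1,2] S  lex  "map"
[1,2] N/(N\S)  >T
[2,3] (N\S)/NP  lex  "quickly"
[1,3] N/NP  >B  k=2
[0,3] S  >  k=1

[0,3] S   >
  [0,1] "with" : S/(N/NP)
  [1,3] N/NP   >B
    [1,2] N/(N\S)   >T
      [1,2] "map" : S
    [2,3] "quickly" : (N\S)/NP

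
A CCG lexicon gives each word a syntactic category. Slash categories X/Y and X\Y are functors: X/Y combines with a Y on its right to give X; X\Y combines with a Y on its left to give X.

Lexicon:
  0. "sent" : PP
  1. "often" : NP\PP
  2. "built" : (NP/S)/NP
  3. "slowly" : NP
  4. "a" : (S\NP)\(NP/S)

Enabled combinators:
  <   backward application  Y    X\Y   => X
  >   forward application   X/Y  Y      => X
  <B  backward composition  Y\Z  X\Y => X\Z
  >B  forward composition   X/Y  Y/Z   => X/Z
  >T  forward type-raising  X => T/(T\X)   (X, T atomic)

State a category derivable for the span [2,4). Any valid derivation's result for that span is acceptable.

NP/S

[0,5] S   <
  [0,2] NP   <
    [0,1] "sent" : PP
    [1,2] "often" : NP\PP
  [2,5] S\NP   <
    [2,4] NP/S   >
      [2,3] "built" : (NP/S)/NP
      [3,4] "slowly" : NP
    [4,5] "a" : (S\NP)\(NP/S)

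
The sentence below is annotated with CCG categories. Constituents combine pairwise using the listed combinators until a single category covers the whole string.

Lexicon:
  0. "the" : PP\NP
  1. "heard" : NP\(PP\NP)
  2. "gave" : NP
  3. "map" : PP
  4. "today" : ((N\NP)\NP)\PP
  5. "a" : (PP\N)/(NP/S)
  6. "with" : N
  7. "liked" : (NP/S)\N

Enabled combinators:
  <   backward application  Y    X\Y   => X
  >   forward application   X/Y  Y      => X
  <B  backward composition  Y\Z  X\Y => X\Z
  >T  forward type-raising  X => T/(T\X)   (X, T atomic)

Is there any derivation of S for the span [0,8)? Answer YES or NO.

PP\NP NP\(PP\NP) NP PP ((N\NP)\NP)\PP (PP\N)/(NP/S) N (NP/S)\N
CKY chart[0,8] = {N/(N\PP), NP/(NP\PP), PP, PP/(PP\PP), S/(S\PP)}; S ∉ chart

NO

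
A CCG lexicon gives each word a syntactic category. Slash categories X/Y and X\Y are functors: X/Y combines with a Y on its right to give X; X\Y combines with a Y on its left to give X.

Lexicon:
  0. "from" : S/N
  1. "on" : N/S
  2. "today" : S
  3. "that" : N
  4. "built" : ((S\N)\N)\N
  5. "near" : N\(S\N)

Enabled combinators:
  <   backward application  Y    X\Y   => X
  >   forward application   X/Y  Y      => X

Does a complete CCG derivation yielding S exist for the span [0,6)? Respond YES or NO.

YES

[0,6] S   >
  [0,1] "from" : S/N
  [1,6] N   <
    [1,5] S\N   <
      [1,3] N   >
        [1,2] "on" : N/S
        [2,3] "today" : S
      [3,5] (S\N)\N   <
        [3,4] "that" : N
        [4,5] "built" : ((S\N)\N)\N
    [5,6] "near" : N\(S\N)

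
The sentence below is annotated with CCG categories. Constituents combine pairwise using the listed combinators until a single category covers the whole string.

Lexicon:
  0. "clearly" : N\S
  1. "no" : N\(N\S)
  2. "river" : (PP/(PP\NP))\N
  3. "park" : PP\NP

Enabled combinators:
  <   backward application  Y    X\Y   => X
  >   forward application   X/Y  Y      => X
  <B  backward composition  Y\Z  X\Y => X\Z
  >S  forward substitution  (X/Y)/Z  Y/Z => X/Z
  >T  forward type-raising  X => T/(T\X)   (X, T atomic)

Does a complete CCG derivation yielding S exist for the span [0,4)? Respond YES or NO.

N\S N\(N\S) (PP/(PP\NP))\N PP\NP
CKY chart[0,4] = {N/(N\PP), NP/(NP\PP), PP, PP/(PP\PP), S/(S\PP)}; S ∉ chart

NO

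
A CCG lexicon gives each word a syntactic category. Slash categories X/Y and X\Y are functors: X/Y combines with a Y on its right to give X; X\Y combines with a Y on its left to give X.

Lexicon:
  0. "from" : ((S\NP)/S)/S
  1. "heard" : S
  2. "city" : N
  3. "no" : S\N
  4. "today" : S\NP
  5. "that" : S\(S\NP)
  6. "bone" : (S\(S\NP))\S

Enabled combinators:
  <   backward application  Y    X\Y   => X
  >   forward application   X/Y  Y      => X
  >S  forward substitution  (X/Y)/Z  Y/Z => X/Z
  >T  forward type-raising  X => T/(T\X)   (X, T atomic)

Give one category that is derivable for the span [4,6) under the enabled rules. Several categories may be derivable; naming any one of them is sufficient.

S

[0,7] S   <
  [0,4] S\NP   >
    [0,2] (S\NP)/S   >
      [0,1] "from" : ((S\NP)/S)/S
      [1,2] "heard" : S
    [2,4] S   >
      [2,3] S/(S\N)   >T
        [2,3] "city" : N
      [3,4] "no" : S\N
  [4,7] S\(S\NP)   <
    [4,6] S   <
      [4,5] "today" : S\NP
      [5,6] "that" : S\(S\NP)
    [6,7] "bone" : (S\(S\NP))\S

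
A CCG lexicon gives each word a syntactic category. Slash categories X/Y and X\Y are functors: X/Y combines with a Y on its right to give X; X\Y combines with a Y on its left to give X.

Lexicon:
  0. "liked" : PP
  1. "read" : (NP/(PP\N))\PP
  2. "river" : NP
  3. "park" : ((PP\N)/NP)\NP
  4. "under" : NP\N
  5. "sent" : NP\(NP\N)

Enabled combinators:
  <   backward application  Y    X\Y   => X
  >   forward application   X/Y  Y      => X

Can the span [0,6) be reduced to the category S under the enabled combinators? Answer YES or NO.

NO

PP (NP/(PP\N))\PP NP ((PP\N)/NP)\NP NP\N NP\(NP\N)
CKY chart[0,6] = {NP}; S ∉ chart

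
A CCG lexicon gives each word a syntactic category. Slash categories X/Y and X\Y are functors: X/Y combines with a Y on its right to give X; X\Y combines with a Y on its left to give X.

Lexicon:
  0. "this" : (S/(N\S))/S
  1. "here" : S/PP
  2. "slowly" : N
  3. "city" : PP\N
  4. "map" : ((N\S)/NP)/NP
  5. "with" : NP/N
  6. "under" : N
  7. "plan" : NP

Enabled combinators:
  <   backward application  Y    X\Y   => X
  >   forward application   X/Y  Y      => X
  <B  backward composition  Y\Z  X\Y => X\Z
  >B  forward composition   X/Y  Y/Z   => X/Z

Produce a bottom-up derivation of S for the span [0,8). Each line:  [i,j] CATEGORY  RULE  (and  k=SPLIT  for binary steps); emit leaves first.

[0,1] (S/(N\S))/S  lex  "this"
[1,2] S/PP  lex  "here"
[2,3] N  lex  "slowly"
[3,4] PP\N  lex  "city"
[2,4] PP  <  k=3
[1,4] S  >  k=2
[0,4] S/(N\S)  >  k=1
[4,5] ((N\S)/NP)/NP  lex  "map"
[5,6] NP/N  lex  "with"
[6,7] N  lex  "under"
[5,7] NP  >  k=6
[4,7] (N\S)/NP  >  k=5
[7,8] NP  lex  "plan"
[4,8] N\S  >  k=7
[0,8] S  >  k=4

[0,8] S   >
  [0,4] S/(N\S)   >
    [0,1] "this" : (S/(N\S))/S
    [1,4] S   >
      [1,2] "here" : S/PP
      [2,4] PP   <
        [2,3] "slowly" : N
        [3,4] "city" : PP\N
  [4,8] N\S   >
    [4,7] (N\S)/NP   >
      [4,5] "map" : ((N\S)/NP)/NP
      [5,7] NP   >
        [5,6] "with" : NP/N
        [6,7] "under" : N
    [7,8] "plan" : NP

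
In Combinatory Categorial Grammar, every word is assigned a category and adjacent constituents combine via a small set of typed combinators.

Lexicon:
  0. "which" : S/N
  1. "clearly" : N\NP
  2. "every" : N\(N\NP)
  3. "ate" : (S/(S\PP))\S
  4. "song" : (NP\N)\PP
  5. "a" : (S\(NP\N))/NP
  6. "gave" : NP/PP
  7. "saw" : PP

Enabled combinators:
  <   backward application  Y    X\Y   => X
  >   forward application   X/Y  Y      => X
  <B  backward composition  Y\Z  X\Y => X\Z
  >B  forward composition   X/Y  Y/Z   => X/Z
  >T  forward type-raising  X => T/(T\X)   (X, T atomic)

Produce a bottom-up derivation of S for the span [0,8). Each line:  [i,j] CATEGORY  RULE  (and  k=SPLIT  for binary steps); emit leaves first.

[0,1] S/N  lex  "which"
[1,2] N\NP  lex  "clearly"
[2,3] N\(N\NP)  lex  "every"
[1,3] N  <  k=2
[0,3] S  >  k=1
[3,4] (S/(S\PP))\S  lex  "ate"
[0,4] S/(S\PP)  <  k=3
[4,5] (NP\N)\PP  lex  "song"
[5,6] (S\(NP\N))/NP  lex  "a"
[6,7] NP/PP  lex  "gave"
[7,8] PP  lex  "saw"
[6,8] NP  >  k=7
[5,8] S\(NP\N)  >  k=6
[4,8] S\PP  <B  k=5
[0,8] S  >  k=4

[0,8] S   >
  [0,4] S/(S\PP)   <
    [0,3] S   >
      [0,1] "which" : S/N
      [1,3] N   <
        [1,2] "clearly" : N\NP
        [2,3] "every" : N\(N\NP)
    [3,4] "ate" : (S/(S\PP))\S
  [4,8] S\PP   <B
    [4,5] "song" : (NP\N)\PP
    [5,8] S\(NP\N)   >
      [5,6] "a" : (S\(NP\N))/NP
      [6,8] NP   >
        [6,7] "gave" : NP/PP
        [7,8] "saw" : PP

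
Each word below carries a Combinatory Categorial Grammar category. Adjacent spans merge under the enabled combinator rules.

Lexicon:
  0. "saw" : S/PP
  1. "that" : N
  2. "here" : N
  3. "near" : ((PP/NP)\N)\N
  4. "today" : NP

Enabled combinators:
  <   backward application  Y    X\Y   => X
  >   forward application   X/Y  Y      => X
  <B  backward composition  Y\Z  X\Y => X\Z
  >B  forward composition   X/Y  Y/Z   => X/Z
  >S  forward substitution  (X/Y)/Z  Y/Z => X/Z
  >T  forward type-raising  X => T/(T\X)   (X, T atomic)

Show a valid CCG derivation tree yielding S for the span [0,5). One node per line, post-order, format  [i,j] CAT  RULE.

[0,1] S/PP  lex  "saw"
[1,2] N  lex  "that"
[2,3] N  lex  "here"
[3,4] ((PP/NP)\N)\N  lex  "near"
[2,4] (PP/NP)\N  <  k=3
[1,4] PP/NP  <  k=2
[4,5] NP  lex  "today"
[1,5] PP  >  k=4
[0,5] S  >  k=1

[0,5] S   >
  [0,1] "saw" : S/PP
  [1,5] PP   >
    [1,4] PP/NP   <
      [1,2] "that" : N
      [2,4] (PP/NP)\N   <
        [2,3] "here" : N
        [3,4] "near" : ((PP/NP)\N)\N
    [4,5] "today" : NP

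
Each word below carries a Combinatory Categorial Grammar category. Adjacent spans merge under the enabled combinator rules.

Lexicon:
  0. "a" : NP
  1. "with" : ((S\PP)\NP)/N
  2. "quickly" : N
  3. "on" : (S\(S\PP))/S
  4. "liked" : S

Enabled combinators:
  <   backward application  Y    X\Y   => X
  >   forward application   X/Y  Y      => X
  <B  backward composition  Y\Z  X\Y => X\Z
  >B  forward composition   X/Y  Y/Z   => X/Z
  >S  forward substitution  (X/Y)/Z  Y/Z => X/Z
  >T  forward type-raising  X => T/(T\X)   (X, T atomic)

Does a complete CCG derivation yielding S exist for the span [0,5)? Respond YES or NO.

YES

[0,5] S   <
  [0,3] S\PP   <
    [0,1] "a" : NP
    [1,3] (S\PP)\NP   >
      [1,2] "with" : ((S\PP)\NP)/N
      [2,3] "quickly" : N
  [3,5] S\(S\PP)   >
    [3,4] "on" : (S\(S\PP))/S
    [4,5] "liked" : S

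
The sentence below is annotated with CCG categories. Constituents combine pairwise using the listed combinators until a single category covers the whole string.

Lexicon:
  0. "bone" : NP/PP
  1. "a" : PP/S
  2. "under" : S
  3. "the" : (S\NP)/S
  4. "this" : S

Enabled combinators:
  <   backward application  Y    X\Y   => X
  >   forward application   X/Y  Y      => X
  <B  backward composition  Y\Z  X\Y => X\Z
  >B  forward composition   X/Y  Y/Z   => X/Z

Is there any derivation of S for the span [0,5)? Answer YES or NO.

[0,5] S   <
  [0,3] NP   >
    [0,1] "bone" : NP/PP
    [1,3] PP   >
      [1,2] "a" : PP/S
      [2,3] "under" : S
  [3,5] S\NP   >
    [3,4] "the" : (S\NP)/S
    [4,5] "this" : S

YES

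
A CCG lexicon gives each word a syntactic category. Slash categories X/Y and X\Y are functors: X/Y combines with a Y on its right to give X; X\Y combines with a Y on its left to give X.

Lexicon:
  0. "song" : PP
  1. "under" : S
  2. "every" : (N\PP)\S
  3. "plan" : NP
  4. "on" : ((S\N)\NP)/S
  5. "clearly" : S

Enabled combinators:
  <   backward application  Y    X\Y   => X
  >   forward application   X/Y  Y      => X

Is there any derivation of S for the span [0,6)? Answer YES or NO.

YES

[0,6] S   <
  [0,3] N   <
    [0,1] "song" : PP
    [1,3] N\PP   <
      [1,2] "under" : S
      [2,3] "every" : (N\PP)\S
  [3,6] S\N   <
    [3,4] "plan" : NP
    [4,6] (S\N)\NP   >
      [4,5] "on" : ((S\N)\NP)/S
      [5,6] "clearly" : S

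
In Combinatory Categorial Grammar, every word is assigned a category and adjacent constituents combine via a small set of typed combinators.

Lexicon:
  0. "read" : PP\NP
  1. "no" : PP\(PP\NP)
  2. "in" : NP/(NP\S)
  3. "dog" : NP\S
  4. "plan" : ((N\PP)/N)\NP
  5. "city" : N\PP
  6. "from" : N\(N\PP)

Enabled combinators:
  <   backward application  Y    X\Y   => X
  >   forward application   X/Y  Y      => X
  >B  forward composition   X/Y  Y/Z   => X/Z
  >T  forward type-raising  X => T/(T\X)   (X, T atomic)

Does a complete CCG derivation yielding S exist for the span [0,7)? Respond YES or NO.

PP\NP PP\(PP\NP) NP/(NP\S) NP\S ((N\PP)/N)\NP N\PP N\(N\PP)
CKY chart[0,7] = {N, N/(N\N), NP/(NP\N), PP/(PP\N), S/(S\N)}; S ∉ chart

NO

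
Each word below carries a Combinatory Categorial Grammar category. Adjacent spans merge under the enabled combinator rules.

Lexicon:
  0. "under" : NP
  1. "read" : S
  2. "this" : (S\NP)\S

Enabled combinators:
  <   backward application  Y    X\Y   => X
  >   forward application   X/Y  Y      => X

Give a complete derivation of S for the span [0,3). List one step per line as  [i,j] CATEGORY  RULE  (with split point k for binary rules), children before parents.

[0,3] S   <
  [0,1] "under" : NP
  [1,3] S\NP   <
    [1,2] "read" : S
    [2,3] "this" : (S\NP)\S

[0,1] NP  lex  "under"
[1,2] S  lex  "read"
[2,3] (S\NP)\S  lex  "this"
[1,3] S\NP  <  k=2
[0,3] S  <  k=1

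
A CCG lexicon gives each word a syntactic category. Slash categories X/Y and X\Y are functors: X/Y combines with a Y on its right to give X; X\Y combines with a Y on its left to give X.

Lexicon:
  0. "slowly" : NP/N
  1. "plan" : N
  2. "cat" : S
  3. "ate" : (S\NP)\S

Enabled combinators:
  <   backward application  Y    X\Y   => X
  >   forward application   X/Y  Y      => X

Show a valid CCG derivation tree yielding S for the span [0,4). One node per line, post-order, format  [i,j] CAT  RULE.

[0,1] NP/N  lex  "slowly"
[1,2] N  lex  "plan"
[0,2] NP  >  k=1
[2,3] S  lex  "cat"
[3,4] (S\NP)\S  lex  "ate"
[2,4] S\NP  <  k=3
[0,4] S  <  k=2

[0,4] S   <
  [0,2] NP   >
    [0,1] "slowly" : NP/N
    [1,2] "plan" : N
  [2,4] S\NP   <
    [2,3] "cat" : S
    [3,4] "ate" : (S\NP)\S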